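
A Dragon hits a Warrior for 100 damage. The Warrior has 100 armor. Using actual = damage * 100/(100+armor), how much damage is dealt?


actual = 100 * 100 / (100 + 100)
= 100 * 100 / 200
= 10000 / 200
= 50.00

50.00 damage


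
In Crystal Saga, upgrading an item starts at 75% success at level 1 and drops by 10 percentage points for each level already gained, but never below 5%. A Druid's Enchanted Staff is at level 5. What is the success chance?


raw_rate = 75 - 10 * (5 - 1)
= 75 - 10 * 4
= 75 - 40
= 35
Apply floor: max(35, 5) = 35%

35%


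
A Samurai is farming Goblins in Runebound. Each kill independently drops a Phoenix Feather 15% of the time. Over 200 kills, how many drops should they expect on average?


Expected drops = kills * (drop_rate / 100)
= 200 * (15 / 100)
= 200 * 0.15
= 30.0

30.0 drops


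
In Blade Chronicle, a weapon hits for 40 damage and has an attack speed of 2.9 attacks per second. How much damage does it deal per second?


DPS = damage * attack_speed
= 40 * 2.9
= 116.0

116.0 DPS


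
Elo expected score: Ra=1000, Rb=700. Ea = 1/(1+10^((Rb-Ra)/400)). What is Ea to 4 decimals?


Elo expected score: Ea = 1/(1 + 10^((Rb-Ra)/400))
Rb - Ra = 700 - 1000 = -300
(Rb-Ra)/400 = -300/400 = -0.75
10^-0.75 = 0.177828
Ea = 1/(1 + 0.177828) = 1/1.177828 = 0.8490

0.8490


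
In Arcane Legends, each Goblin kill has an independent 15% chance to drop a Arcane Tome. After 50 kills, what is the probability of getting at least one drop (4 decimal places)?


P(at least one) = 1 - P(none) = 1 - (1-p)^n
p = 15/100 = 0.15
1 - p = 0.85
(1 - p)^50 = 0.85^50 = 0.000296
P(at least one) = 1 - 0.000296 = 0.9997

0.9997


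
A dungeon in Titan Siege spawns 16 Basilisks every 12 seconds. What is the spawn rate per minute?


Spawns per minute = count * (60 / interval)
= 16 * (60 / 12)
= 16 * 5.0
= 80.0

80.0 per minute


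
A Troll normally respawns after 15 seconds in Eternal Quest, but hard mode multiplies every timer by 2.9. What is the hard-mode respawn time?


Respawn time = base * multiplier
= 15 * 2.9
= 43.5 seconds

43.5 seconds


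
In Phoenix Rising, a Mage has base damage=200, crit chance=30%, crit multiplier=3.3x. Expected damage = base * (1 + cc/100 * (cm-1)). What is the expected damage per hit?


E[dmg] = base * (1 + crit_chance * (crit_mult - 1))
cc as decimal = 30/100 = 0.3
cm - 1 = 3.3 - 1 = 2.3
Bonus factor = 0.3 * 2.3 = 0.69
Total multiplier = 1 + 0.69 = 1.69
Expected damage = 200 * 1.69 = 338.00

338.00 damage


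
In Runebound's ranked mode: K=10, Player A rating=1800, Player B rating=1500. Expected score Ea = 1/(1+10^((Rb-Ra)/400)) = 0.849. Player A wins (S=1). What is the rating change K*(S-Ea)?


Elo update: delta = K * (S - Ea), where S = 1 (wins)
S - Ea = 1 - 0.849 = 0.151
Rating change = 10 * 0.151
= 1.51

1.51 rating points


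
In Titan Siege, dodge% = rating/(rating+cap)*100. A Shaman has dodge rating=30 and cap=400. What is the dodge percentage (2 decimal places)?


dodge% = 30 / (30 + 400) * 100
= 30 / 430 * 100
= 0.069767 * 100
= 6.98%

6.98%


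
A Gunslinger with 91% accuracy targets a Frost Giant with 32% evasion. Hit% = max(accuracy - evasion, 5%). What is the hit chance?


accuracy - evasion = 91 - 32 = 59
Apply floor: max(59, 5) = 59
Hit chance = 59%

59%


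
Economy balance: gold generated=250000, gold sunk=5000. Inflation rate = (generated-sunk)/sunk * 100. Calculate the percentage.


Net gold = 250000 - 5000 = 245000
Inflation rate = net / sunk * 100 = 245000 / 5000 * 100
= 49.0 * 100
= 4900.00%

4900.00%


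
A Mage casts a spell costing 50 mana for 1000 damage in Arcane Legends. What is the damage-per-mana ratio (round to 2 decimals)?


Efficiency = damage / mana
= 1000 / 50
= 20.00

20.00 dmg/mana


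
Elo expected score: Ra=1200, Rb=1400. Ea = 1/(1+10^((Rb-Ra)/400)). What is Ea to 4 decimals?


Elo expected score: Ea = 1/(1 + 10^((Rb-Ra)/400))
Rb - Ra = 1400 - 1200 = 200
(Rb-Ra)/400 = 200/400 = 0.5
10^0.5 = 3.162278
Ea = 1/(1 + 3.162278) = 1/4.162278 = 0.2403

0.2403


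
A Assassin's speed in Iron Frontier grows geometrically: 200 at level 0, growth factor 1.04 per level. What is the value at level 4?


value = base * growth^level
= 200 * 1.04^4
= 200 * 1.169859
= 233.97

233.97 speed


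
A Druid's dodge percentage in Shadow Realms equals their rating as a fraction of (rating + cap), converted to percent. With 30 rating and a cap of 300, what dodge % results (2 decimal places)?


dodge% = 30 / (30 + 300) * 100
= 30 / 330 * 100
= 0.090909 * 100
= 9.09%

9.09%


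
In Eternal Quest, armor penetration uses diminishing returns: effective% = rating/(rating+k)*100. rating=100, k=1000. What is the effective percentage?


effective% = rating / (rating + k) * 100
= 100 / (100 + 1000) * 100
= 100 / 1100 * 100
= 0.090909 * 100
= 9.09%

9.09%


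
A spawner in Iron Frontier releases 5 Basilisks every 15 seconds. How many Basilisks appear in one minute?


Spawns per minute = count * (60 / interval)
= 5 * (60 / 15)
= 5 * 4.0
= 20.0

20.0 per minute


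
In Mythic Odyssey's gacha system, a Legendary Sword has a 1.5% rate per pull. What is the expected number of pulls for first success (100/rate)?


Expected pulls for a geometric distribution = 1/p = 100 / rate%
= 100 / 1.5
= 66.67

66.67 pulls


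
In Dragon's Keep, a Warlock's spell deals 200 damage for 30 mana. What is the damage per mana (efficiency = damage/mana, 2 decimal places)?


Efficiency = damage / mana
= 200 / 30
= 6.67

6.67 dmg/mana


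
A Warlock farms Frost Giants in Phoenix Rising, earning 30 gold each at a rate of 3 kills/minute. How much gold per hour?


Gold per minute = 30 * 3 = 90
Gold per hour = 90 * 60 = 5400

5400 gold/hour


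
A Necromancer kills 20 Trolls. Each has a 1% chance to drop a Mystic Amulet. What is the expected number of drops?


Expected drops = kills * (drop_rate / 100)
= 20 * (1 / 100)
= 20 * 0.01
= 0.2

0.2 drops


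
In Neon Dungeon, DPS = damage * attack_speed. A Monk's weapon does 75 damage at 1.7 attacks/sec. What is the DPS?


DPS = damage * attack_speed
= 75 * 1.7
= 127.5

127.5 DPS


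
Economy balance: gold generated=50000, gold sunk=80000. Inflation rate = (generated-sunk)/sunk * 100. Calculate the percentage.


Net gold = 50000 - 80000 = -30000
Inflation rate = net / sunk * 100 = -30000 / 80000 * 100
= -0.375 * 100
= -37.50%

-37.50%


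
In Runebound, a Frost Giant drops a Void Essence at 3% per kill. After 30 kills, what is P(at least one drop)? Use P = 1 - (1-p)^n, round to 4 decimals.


P(at least one) = 1 - P(none) = 1 - (1-p)^n
p = 3/100 = 0.03
1 - p = 0.97
(1 - p)^30 = 0.97^30 = 0.401007
P(at least one) = 1 - 0.401007 = 0.5990

0.5990


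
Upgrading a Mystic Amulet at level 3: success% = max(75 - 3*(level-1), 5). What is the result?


raw_rate = 75 - 3 * (3 - 1)
= 75 - 3 * 2
= 75 - 6
= 69
Apply floor: max(69, 5) = 69%

69%


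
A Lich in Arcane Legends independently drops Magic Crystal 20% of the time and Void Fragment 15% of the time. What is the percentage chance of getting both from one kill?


For independent events, P(both) = P(A) * P(B)
= 20% * 15%
= 300 / 100 %
= 3.0%

3.0%


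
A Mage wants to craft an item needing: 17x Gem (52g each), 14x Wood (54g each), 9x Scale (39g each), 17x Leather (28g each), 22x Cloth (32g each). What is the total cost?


Cost breakdown:
  Gem: 17 * 52 = 884
  Wood: 14 * 54 = 756
  Scale: 9 * 39 = 351
  Leather: 17 * 28 = 476
  Cloth: 22 * 32 = 704
Total = 884 + 756 + 351 + 476 + 704 = 3171

3171 gold


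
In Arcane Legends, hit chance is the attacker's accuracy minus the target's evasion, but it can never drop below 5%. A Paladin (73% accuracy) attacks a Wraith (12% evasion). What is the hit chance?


accuracy - evasion = 73 - 12 = 61
Apply floor: max(61, 5) = 61
Hit chance = 61%

61%


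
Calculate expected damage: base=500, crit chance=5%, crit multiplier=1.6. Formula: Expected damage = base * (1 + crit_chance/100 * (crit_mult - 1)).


E[dmg] = base * (1 + crit_chance * (crit_mult - 1))
cc as decimal = 5/100 = 0.05
cm - 1 = 1.6 - 1 = 0.6
Bonus factor = 0.05 * 0.6 = 0.03
Total multiplier = 1 + 0.03 = 1.03
Expected damage = 500 * 1.03 = 515.00

515.00 damage


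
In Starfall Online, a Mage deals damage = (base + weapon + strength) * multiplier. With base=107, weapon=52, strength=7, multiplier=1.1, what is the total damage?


Sum base + weapon + str = 107 + 52 + 7 = 166
Multiply by 1.1:
166 * 1.1 = 182.6

182.6 damage


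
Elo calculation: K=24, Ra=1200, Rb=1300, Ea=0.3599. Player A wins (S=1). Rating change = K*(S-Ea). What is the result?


Elo update: delta = K * (S - Ea), where S = 1 (wins)
S - Ea = 1 - 0.3599 = 0.6401
Rating change = 24 * 0.6401
= 15.36

15.36 rating points


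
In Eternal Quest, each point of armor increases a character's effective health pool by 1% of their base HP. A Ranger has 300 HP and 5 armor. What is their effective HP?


EHP = 300 * (1 + 5/100)
= 300 * (1 + 0.05)
= 300 * 1.05
= 315.0

315.0 EHP


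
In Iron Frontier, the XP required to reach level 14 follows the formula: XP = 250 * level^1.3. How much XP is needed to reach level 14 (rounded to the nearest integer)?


XP = 250 * level^1.3
Substitute level = 14:
XP = 250 * 14^1.3
= 250 * 30.9006
= 7725

7725 XP


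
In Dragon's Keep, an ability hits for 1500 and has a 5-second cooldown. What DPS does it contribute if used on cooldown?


DPS = damage / cooldown
= 1500 / 5
= 300.00

300.00 DPS


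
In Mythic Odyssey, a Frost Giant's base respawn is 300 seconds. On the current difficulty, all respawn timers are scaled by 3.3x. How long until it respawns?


Respawn time = base * multiplier
= 300 * 3.3
= 990.0 seconds

990.0 seconds


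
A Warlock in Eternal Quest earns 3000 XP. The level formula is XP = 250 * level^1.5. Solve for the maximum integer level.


XP = 250 * level^1.5, so level = (XP / 250)^(1/1.5)
= (3000 / 250)^(1/1.5)
= 12.0^0.6667
= 5.2415
Floor: level = 5

level 5


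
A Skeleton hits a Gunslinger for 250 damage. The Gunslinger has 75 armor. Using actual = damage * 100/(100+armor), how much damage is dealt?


actual = 250 * 100 / (100 + 75)
= 250 * 100 / 175
= 25000 / 175
= 142.86

142.86 damage


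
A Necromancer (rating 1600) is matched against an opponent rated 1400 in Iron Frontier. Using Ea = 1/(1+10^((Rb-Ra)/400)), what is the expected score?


Elo expected score: Ea = 1/(1 + 10^((Rb-Ra)/400))
Rb - Ra = 1400 - 1600 = -200
(Rb-Ra)/400 = -200/400 = -0.5
10^-0.5 = 0.316228
Ea = 1/(1 + 0.316228) = 1/1.316228 = 0.7597

0.7597


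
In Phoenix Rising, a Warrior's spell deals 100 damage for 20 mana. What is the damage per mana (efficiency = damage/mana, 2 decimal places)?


Efficiency = damage / mana
= 100 / 20
= 5.00

5.00 dmg/mana


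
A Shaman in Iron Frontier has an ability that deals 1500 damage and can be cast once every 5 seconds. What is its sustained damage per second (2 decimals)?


DPS = damage / cooldown
= 1500 / 5
= 300.00

300.00 DPS


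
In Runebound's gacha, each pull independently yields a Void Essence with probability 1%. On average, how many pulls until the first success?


Expected pulls for a geometric distribution = 1/p = 100 / rate%
= 100 / 1
= 100.0

100.0 pulls


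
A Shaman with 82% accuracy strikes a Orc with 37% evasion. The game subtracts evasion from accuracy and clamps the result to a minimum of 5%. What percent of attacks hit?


accuracy - evasion = 82 - 37 = 45
Apply floor: max(45, 5) = 45
Hit chance = 45%

45%


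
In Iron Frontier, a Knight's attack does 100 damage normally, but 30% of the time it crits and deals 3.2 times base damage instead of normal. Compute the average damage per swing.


E[dmg] = base * (1 + crit_chance * (crit_mult - 1))
cc as decimal = 30/100 = 0.3
cm - 1 = 3.2 - 1 = 2.2
Bonus factor = 0.3 * 2.2 = 0.66
Total multiplier = 1 + 0.66 = 1.66
Expected damage = 100 * 1.66 = 166.00

166.00 damage


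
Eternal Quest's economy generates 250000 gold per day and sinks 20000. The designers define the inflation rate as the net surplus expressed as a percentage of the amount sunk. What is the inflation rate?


Net gold = 250000 - 20000 = 230000
Inflation rate = net / sunk * 100 = 230000 / 20000 * 100
= 11.5 * 100
= 1150.00%

1150.00%


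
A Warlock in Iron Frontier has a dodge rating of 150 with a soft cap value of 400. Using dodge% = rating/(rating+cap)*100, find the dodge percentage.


dodge% = 150 / (150 + 400) * 100
= 150 / 550 * 100
= 0.272727 * 100
= 27.27%

27.27%


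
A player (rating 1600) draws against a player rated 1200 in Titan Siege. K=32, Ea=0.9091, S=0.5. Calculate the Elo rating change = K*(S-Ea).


Elo update: delta = K * (S - Ea), where S = 0.5 (draws)
S - Ea = 0.5 - 0.9091 = -0.4091
Rating change = 32 * -0.4091
= -13.09

-13.09 rating points


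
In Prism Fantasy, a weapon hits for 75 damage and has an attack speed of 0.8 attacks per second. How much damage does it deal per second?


DPS = damage * attack_speed
= 75 * 0.8
= 60.0

60.0 DPS


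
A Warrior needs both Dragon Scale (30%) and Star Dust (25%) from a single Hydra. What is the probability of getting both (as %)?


For independent events, P(both) = P(A) * P(B)
= 30% * 25%
= 750 / 100 %
= 7.5%

7.5%


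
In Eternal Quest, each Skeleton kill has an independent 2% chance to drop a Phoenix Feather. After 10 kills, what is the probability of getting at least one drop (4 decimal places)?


P(at least one) = 1 - P(none) = 1 - (1-p)^n
p = 2/100 = 0.02
1 - p = 0.98
(1 - p)^10 = 0.98^10 = 0.817073
P(at least one) = 1 - 0.817073 = 0.1829

0.1829


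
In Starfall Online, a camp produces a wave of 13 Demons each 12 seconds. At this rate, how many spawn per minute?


Spawns per minute = count * (60 / interval)
= 13 * (60 / 12)
= 13 * 5.0
= 65.0

65.0 per minute


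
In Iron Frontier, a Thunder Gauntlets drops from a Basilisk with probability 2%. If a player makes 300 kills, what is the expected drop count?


Expected drops = kills * (drop_rate / 100)
= 300 * (2 / 100)
= 300 * 0.02
= 6.0

6.0 drops


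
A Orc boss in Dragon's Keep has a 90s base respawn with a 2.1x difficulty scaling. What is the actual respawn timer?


Respawn time = base * multiplier
= 90 * 2.1
= 189.0 seconds

189.0 seconds


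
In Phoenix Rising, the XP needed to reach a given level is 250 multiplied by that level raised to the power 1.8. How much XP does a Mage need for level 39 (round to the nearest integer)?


XP = 250 * level^1.8
Substitute level = 39:
XP = 250 * 39^1.8
= 250 * 730.9982
= 182750

182750 XP


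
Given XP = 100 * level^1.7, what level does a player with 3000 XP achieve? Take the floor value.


XP = 100 * level^1.7, so level = (XP / 100)^(1/1.7)
= (3000 / 100)^(1/1.7)
= 30.0^0.5882
= 7.3943
Floor: level = 7

level 7


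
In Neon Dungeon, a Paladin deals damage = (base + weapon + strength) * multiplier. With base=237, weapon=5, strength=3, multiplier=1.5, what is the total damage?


Sum base + weapon + str = 237 + 5 + 3 = 245
Multiply by 1.5:
245 * 1.5 = 367.5

367.5 damage


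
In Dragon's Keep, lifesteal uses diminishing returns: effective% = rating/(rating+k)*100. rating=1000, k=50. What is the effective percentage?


effective% = rating / (rating + k) * 100
= 1000 / (1000 + 50) * 100
= 1000 / 1050 * 100
= 0.952381 * 100
= 95.24%

95.24%


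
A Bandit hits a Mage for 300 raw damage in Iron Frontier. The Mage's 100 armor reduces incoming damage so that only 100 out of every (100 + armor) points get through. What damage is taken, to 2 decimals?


actual = 300 * 100 / (100 + 100)
= 300 * 100 / 200
= 30000 / 200
= 150.00

150.00 damage


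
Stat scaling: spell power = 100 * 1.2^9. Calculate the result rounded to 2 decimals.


value = base * growth^level
= 100 * 1.2^9
= 100 * 5.15978
= 515.98

515.98 spell power


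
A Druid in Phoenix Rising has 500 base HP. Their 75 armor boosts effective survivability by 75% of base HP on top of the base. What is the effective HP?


EHP = 500 * (1 + 75/100)
= 500 * (1 + 0.75)
= 500 * 1.75
= 875.0

875.0 EHP


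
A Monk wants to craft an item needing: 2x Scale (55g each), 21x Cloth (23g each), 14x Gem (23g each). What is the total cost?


Cost breakdown:
  Scale: 2 * 55 = 110
  Cloth: 21 * 23 = 483
  Gem: 14 * 23 = 322
Total = 110 + 483 + 322 = 915

915 gold


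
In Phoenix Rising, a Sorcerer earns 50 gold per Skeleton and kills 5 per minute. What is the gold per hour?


Gold per minute = 50 * 5 = 250
Gold per hour = 250 * 60 = 15000

15000 gold/hour


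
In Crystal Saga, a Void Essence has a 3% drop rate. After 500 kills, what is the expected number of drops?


Expected drops = kills * (drop_rate / 100)
= 500 * (3 / 100)
= 500 * 0.03
= 15.0

15.0 drops


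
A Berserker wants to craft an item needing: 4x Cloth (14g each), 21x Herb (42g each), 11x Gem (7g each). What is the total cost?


Cost breakdown:
  Cloth: 4 * 14 = 56
  Herb: 21 * 42 = 882
  Gem: 11 * 7 = 77
Total = 56 + 882 + 77 = 1015

1015 gold


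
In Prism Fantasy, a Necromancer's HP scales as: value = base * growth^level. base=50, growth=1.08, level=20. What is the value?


value = base * growth^level
= 50 * 1.08^20
= 50 * 4.660957
= 233.05

233.05 HP


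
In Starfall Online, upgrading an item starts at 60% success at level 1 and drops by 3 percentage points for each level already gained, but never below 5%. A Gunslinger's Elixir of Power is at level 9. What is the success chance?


raw_rate = 60 - 3 * (9 - 1)
= 60 - 3 * 8
= 60 - 24
= 36
Apply floor: max(36, 5) = 36%

36%


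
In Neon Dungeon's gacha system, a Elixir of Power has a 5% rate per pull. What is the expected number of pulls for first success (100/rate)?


Expected pulls for a geometric distribution = 1/p = 100 / rate%
= 100 / 5
= 20.0

20.0 pulls


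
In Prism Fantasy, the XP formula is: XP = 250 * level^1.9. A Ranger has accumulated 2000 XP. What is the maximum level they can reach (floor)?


XP = 250 * level^1.9, so level = (XP / 250)^(1/1.9)
= (2000 / 250)^(1/1.9)
= 8.0^0.5263
= 2.9875
Floor: level = 2

level 2


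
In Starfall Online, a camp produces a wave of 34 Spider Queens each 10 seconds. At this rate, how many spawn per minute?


Spawns per minute = count * (60 / interval)
= 34 * (60 / 10)
= 34 * 6.0
= 204.0

204.0 per minute


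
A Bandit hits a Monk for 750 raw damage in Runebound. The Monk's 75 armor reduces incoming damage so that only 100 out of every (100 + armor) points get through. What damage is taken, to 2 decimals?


actual = 750 * 100 / (100 + 75)
= 750 * 100 / 175
= 75000 / 175
= 428.57

428.57 damage


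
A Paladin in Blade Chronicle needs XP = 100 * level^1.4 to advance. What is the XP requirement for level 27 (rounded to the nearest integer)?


XP = 100 * level^1.4
Substitute level = 27:
XP = 100 * 27^1.4
= 100 * 100.9042
= 10090

10090 XP


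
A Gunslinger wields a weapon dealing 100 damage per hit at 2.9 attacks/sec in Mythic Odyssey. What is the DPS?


DPS = damage * attack_speed
= 100 * 2.9
= 290.0

290.0 DPS


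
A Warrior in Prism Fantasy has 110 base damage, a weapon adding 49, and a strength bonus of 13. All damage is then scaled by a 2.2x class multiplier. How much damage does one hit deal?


Sum base + weapon + str = 110 + 49 + 13 = 172
Multiply by 2.2:
172 * 2.2 = 378.4

378.4 damage


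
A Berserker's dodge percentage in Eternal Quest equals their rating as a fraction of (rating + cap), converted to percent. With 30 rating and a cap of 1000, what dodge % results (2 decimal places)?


dodge% = 30 / (30 + 1000) * 100
= 30 / 1030 * 100
= 0.029126 * 100
= 2.91%

2.91%


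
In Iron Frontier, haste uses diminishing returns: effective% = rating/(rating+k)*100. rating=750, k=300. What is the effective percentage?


effective% = rating / (rating + k) * 100
= 750 / (750 + 300) * 100
= 750 / 1050 * 100
= 0.714286 * 100
= 71.43%

71.43%


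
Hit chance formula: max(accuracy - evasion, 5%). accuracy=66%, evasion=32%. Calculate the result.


accuracy - evasion = 66 - 32 = 34
Apply floor: max(34, 5) = 34
Hit chance = 34%

34%


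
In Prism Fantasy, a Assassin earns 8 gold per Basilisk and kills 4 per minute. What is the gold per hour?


Gold per minute = 8 * 4 = 32
Gold per hour = 32 * 60 = 1920

1920 gold/hour


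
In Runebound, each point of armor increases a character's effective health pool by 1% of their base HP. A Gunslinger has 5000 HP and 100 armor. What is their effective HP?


EHP = 5000 * (1 + 100/100)
= 5000 * (1 + 1.0)
= 5000 * 2.0
= 10000.0

10000.0 EHP


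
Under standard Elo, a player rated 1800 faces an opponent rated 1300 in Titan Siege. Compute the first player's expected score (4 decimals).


Elo expected score: Ea = 1/(1 + 10^((Rb-Ra)/400))
Rb - Ra = 1300 - 1800 = -500
(Rb-Ra)/400 = -500/400 = -1.25
10^-1.25 = 0.056234
Ea = 1/(1 + 0.056234) = 1/1.056234 = 0.9468

0.9468


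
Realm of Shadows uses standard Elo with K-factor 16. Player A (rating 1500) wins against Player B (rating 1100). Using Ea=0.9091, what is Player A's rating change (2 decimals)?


Elo update: delta = K * (S - Ea), where S = 1 (wins)
S - Ea = 1 - 0.9091 = 0.0909
Rating change = 16 * 0.0909
= 1.45

1.45 rating points


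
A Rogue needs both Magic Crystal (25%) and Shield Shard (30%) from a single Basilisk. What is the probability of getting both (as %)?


For independent events, P(both) = P(A) * P(B)
= 25% * 30%
= 750 / 100 %
= 7.5%

7.5%


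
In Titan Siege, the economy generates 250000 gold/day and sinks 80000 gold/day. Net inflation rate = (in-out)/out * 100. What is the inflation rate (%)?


Net gold = 250000 - 80000 = 170000
Inflation rate = net / sunk * 100 = 170000 / 80000 * 100
= 2.125 * 100
= 212.50%

212.50%


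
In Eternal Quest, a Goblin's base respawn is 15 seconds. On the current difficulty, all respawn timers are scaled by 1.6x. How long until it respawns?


Respawn time = base * multiplier
= 15 * 1.6
= 24.0 seconds

24.0 seconds


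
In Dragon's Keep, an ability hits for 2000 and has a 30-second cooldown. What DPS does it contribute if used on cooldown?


DPS = damage / cooldown
= 2000 / 30
= 66.67

66.67 DPS


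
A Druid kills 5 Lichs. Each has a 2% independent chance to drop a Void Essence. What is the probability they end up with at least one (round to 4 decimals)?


P(at least one) = 1 - P(none) = 1 - (1-p)^n
p = 2/100 = 0.02
1 - p = 0.98
(1 - p)^5 = 0.98^5 = 0.903921
P(at least one) = 1 - 0.903921 = 0.0961

0.0961


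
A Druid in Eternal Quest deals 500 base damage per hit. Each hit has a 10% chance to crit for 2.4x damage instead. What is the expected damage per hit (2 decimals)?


E[dmg] = base * (1 + crit_chance * (crit_mult - 1))
cc as decimal = 10/100 = 0.1
cm - 1 = 2.4 - 1 = 1.4
Bonus factor = 0.1 * 1.4 = 0.14
Total multiplier = 1 + 0.14 = 1.14
Expected damage = 500 * 1.14 = 570.00

570.00 damage


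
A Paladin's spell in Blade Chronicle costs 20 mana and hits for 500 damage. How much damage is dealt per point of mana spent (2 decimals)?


Efficiency = damage / mana
= 500 / 20
= 25.00

25.00 dmg/mana


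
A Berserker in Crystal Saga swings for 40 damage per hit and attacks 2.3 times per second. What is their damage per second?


DPS = damage * attack_speed
= 40 * 2.3
= 92.0

92.0 DPS


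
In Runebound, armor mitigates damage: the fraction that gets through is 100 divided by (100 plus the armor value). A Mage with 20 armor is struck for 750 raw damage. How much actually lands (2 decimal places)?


actual = 750 * 100 / (100 + 20)
= 750 * 100 / 120
= 75000 / 120
= 625.00

625.00 damage


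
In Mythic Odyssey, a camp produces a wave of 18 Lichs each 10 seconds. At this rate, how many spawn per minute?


Spawns per minute = count * (60 / interval)
= 18 * (60 / 10)
= 18 * 6.0
= 108.0

108.0 per minute


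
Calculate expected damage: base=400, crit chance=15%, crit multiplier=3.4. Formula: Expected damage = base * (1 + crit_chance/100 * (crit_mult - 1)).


E[dmg] = base * (1 + crit_chance * (crit_mult - 1))
cc as decimal = 15/100 = 0.15
cm - 1 = 3.4 - 1 = 2.4
Bonus factor = 0.15 * 2.4 = 0.36
Total multiplier = 1 + 0.36 = 1.36
Expected damage = 400 * 1.36 = 544.00

544.00 damage


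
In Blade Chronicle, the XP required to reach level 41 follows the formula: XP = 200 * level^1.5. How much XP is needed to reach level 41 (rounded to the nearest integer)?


XP = 200 * level^1.5
Substitute level = 41:
XP = 200 * 41^1.5
= 200 * 262.5281
= 52506

52506 XP


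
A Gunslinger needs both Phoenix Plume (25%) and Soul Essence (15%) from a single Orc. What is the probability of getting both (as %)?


For independent events, P(both) = P(A) * P(B)
= 25% * 15%
= 375 / 100 %
= 3.75%

3.75%


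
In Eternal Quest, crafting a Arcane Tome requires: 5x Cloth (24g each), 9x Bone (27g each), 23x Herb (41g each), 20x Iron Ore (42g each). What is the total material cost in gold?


Cost breakdown:
  Cloth: 5 * 24 = 120
  Bone: 9 * 27 = 243
  Herb: 23 * 41 = 943
  Iron Ore: 20 * 42 = 840
Total = 120 + 243 + 943 + 840 = 2146

2146 gold


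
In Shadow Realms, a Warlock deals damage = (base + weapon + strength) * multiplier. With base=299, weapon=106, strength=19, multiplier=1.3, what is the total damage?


Sum base + weapon + str = 299 + 106 + 19 = 424
Multiply by 1.3:
424 * 1.3 = 551.2

551.2 damage


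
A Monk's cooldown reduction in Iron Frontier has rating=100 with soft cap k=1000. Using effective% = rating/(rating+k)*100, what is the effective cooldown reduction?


effective% = rating / (rating + k) * 100
= 100 / (100 + 1000) * 100
= 100 / 1100 * 100
= 0.090909 * 100
= 9.09%

9.09%


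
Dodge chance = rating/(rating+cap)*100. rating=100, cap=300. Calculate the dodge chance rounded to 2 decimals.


dodge% = 100 / (100 + 300) * 100
= 100 / 400 * 100
= 0.25 * 100
= 25.00%

25.00%


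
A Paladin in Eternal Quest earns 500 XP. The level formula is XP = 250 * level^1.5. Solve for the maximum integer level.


XP = 250 * level^1.5, so level = (XP / 250)^(1/1.5)
= (500 / 250)^(1/1.5)
= 2.0^0.6667
= 1.5874
Floor: level = 1

level 1


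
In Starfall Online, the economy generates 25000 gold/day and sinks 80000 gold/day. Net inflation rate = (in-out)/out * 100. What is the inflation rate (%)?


Net gold = 25000 - 80000 = -55000
Inflation rate = net / sunk * 100 = -55000 / 80000 * 100
= -0.6875 * 100
= -68.75%

-68.75%


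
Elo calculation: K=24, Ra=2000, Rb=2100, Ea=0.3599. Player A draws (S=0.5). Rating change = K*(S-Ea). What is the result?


Elo update: delta = K * (S - Ea), where S = 0.5 (draws)
S - Ea = 0.5 - 0.3599 = 0.1401
Rating change = 24 * 0.1401
= 3.36

3.36 rating points


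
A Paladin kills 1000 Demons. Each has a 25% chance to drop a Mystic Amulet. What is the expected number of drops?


Expected drops = kills * (drop_rate / 100)
= 1000 * (25 / 100)
= 1000 * 0.25
= 250.0

250.0 drops


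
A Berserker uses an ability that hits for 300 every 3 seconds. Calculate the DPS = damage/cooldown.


DPS = damage / cooldown
= 300 / 3
= 100.00

100.00 DPS


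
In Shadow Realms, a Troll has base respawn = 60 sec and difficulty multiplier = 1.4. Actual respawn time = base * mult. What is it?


Respawn time = base * multiplier
= 60 * 1.4
= 84.0 seconds

84.0 seconds


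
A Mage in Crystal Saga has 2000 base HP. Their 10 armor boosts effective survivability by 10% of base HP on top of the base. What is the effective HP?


EHP = 2000 * (1 + 10/100)
= 2000 * (1 + 0.1)
= 2000 * 1.1
= 2200.0

2200.0 EHP


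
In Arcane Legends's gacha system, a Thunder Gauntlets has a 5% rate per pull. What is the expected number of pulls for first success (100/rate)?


Expected pulls for a geometric distribution = 1/p = 100 / rate%
= 100 / 5
= 20.0

20.0 pulls


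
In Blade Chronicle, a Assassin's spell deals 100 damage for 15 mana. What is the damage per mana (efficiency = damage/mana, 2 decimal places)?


Efficiency = damage / mana
= 100 / 15
= 6.67

6.67 dmg/mana


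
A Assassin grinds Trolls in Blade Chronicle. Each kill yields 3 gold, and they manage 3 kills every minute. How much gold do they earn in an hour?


Gold per minute = 3 * 3 = 9
Gold per hour = 9 * 60 = 540

540 gold/hour


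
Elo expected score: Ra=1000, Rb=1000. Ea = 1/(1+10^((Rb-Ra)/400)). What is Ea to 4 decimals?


Elo expected score: Ea = 1/(1 + 10^((Rb-Ra)/400))
Rb - Ra = 1000 - 1000 = 0
(Rb-Ra)/400 = 0/400 = 0.0
10^0.0 = 1.0
Ea = 1/(1 + 1.0) = 1/2.0 = 0.5000

0.5000


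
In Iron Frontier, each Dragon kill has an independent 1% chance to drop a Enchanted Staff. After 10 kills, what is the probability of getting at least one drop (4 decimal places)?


P(at least one) = 1 - P(none) = 1 - (1-p)^n
p = 1/100 = 0.01
1 - p = 0.99
(1 - p)^10 = 0.99^10 = 0.904382
P(at least one) = 1 - 0.904382 = 0.0956

0.0956


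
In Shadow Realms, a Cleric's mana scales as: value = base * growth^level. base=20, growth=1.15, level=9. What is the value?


value = base * growth^level
= 20 * 1.15^9
= 20 * 3.517876
= 70.36

70.36 mana


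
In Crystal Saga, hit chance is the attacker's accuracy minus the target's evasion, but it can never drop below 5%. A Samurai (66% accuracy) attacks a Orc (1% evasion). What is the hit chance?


accuracy - evasion = 66 - 1 = 65
Apply floor: max(65, 5) = 65
Hit chance = 65%

65%


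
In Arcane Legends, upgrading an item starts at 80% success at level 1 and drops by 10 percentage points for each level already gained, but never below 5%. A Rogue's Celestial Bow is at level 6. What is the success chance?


raw_rate = 80 - 10 * (6 - 1)
= 80 - 10 * 5
= 80 - 50
= 30
Apply floor: max(30, 5) = 30%

30%


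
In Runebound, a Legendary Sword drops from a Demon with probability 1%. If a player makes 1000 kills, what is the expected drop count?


Expected drops = kills * (drop_rate / 100)
= 1000 * (1 / 100)
= 1000 * 0.01
= 10.0

10.0 drops


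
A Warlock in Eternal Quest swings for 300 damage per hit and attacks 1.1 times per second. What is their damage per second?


DPS = damage * attack_speed
= 300 * 1.1
= 330.0

330.0 DPS


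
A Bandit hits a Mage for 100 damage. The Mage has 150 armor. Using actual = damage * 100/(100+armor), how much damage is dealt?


actual = 100 * 100 / (100 + 150)
= 100 * 100 / 250
= 10000 / 250
= 40.00

40.00 damage


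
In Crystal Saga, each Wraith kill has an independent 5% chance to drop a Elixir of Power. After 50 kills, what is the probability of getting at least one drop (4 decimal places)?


P(at least one) = 1 - P(none) = 1 - (1-p)^n
p = 5/100 = 0.05
1 - p = 0.95
(1 - p)^50 = 0.95^50 = 0.076945
P(at least one) = 1 - 0.076945 = 0.9231

0.9231


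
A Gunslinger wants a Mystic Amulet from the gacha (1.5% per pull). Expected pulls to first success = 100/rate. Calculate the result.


Expected pulls for a geometric distribution = 1/p = 100 / rate%
= 100 / 1.5
= 66.67

66.67 pulls


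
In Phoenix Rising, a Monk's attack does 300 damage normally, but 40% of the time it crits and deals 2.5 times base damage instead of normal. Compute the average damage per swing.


E[dmg] = base * (1 + crit_chance * (crit_mult - 1))
cc as decimal = 40/100 = 0.4
cm - 1 = 2.5 - 1 = 1.5
Bonus factor = 0.4 * 1.5 = 0.6
Total multiplier = 1 + 0.6 = 1.6
Expected damage = 300 * 1.6 = 480.00

480.00 damage


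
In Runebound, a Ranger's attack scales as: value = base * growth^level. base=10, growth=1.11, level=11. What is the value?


value = base * growth^level
= 10 * 1.11^11
= 10 * 3.151757
= 31.52

31.52 attack


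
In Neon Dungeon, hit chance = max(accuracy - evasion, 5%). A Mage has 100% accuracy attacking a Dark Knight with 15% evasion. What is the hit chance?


accuracy - evasion = 100 - 15 = 85
Apply floor: max(85, 5) = 85
Hit chance = 85%

85%


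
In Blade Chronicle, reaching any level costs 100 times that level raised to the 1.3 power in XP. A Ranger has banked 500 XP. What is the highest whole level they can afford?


XP = 100 * level^1.3, so level = (XP / 100)^(1/1.3)
= (500 / 100)^(1/1.3)
= 5.0^0.7692
= 3.4488
Floor: level = 3

level 3


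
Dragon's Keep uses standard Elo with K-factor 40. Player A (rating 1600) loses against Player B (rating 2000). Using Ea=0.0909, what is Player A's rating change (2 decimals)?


Elo update: delta = K * (S - Ea), where S = 0 (loses)
S - Ea = 0 - 0.0909 = -0.0909
Rating change = 40 * -0.0909
= -3.64

-3.64 rating points


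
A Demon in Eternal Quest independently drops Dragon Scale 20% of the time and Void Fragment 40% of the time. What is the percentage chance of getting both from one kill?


For independent events, P(both) = P(A) * P(B)
= 20% * 40%
= 800 / 100 %
= 8.0%

8.0%


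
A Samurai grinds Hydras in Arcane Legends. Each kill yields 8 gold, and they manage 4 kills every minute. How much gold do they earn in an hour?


Gold per minute = 8 * 4 = 32
Gold per hour = 32 * 60 = 1920

1920 gold/hour


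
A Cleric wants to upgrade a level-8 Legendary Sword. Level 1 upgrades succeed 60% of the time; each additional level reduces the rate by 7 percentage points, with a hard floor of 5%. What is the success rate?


raw_rate = 60 - 7 * (8 - 1)
= 60 - 7 * 7
= 60 - 49
= 11
Apply floor: max(11, 5) = 11%

11%


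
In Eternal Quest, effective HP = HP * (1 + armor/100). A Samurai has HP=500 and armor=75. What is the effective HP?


EHP = 500 * (1 + 75/100)
= 500 * (1 + 0.75)
= 500 * 1.75
= 875.0

875.0 EHP


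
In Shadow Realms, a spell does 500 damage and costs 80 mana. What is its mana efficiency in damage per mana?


Efficiency = damage / mana
= 500 / 80
= 6.25

6.25 dmg/mana


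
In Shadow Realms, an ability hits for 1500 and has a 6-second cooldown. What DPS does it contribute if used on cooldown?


DPS = damage / cooldown
= 1500 / 6
= 250.00

250.00 DPS


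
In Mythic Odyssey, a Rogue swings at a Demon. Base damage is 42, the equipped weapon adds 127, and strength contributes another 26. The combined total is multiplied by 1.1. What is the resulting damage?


Sum base + weapon + str = 42 + 127 + 26 = 195
Multiply by 1.1:
195 * 1.1 = 214.5

214.5 damage


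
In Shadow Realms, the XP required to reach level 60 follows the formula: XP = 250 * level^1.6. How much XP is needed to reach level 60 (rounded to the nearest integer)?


XP = 250 * level^1.6
Substitute level = 60:
XP = 250 * 60^1.6
= 250 * 699.9097
= 174977

174977 XP


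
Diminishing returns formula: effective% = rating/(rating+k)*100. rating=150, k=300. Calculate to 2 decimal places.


effective% = rating / (rating + k) * 100
= 150 / (150 + 300) * 100
= 150 / 450 * 100
= 0.333333 * 100
= 33.33%

33.33%


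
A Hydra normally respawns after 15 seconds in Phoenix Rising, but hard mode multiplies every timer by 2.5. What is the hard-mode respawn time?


Respawn time = base * multiplier
= 15 * 2.5
= 37.5 seconds

37.5 seconds


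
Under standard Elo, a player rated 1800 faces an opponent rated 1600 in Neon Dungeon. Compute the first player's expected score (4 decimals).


Elo expected score: Ea = 1/(1 + 10^((Rb-Ra)/400))
Rb - Ra = 1600 - 1800 = -200
(Rb-Ra)/400 = -200/400 = -0.5
10^-0.5 = 0.316228
Ea = 1/(1 + 0.316228) = 1/1.316228 = 0.7597

0.7597


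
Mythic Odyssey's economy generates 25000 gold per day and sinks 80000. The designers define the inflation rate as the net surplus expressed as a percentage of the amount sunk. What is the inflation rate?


Net gold = 25000 - 80000 = -55000
Inflation rate = net / sunk * 100 = -55000 / 80000 * 100
= -0.6875 * 100
= -68.75%

-68.75%


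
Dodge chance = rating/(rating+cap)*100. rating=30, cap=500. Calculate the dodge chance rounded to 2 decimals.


dodge% = 30 / (30 + 500) * 100
= 30 / 530 * 100
= 0.056604 * 100
= 5.66%

5.66%


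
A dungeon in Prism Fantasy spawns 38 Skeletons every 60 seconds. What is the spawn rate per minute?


Spawns per minute = count * (60 / interval)
= 38 * (60 / 60)
= 38 * 1.0
= 38.0

38.0 per minute


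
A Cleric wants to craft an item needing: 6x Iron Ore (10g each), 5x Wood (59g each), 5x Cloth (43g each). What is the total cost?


Cost breakdown:
  Iron Ore: 6 * 10 = 60
  Wood: 5 * 59 = 295
  Cloth: 5 * 43 = 215
Total = 60 + 295 + 215 = 570

570 gold


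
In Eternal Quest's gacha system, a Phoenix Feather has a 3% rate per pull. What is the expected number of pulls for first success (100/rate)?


Expected pulls for a geometric distribution = 1/p = 100 / rate%
= 100 / 3
= 33.33

33.33 pulls


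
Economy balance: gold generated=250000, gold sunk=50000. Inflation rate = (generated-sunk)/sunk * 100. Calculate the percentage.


Net gold = 250000 - 50000 = 200000
Inflation rate = net / sunk * 100 = 200000 / 50000 * 100
= 4.0 * 100
= 400.00%

400.00%


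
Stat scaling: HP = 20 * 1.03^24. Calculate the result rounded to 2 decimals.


value = base * growth^level
= 20 * 1.03^24
= 20 * 2.032794
= 40.66

40.66 HP


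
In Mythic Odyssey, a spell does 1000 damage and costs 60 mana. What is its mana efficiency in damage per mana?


Efficiency = damage / mana
= 1000 / 60
= 16.67

16.67 dmg/mana


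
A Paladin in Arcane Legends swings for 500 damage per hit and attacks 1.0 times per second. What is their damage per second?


DPS = damage * attack_speed
= 500 * 1.0
= 500.0

500.0 DPS


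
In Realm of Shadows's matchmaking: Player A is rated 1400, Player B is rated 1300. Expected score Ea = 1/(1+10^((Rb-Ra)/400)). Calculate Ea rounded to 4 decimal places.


Elo expected score: Ea = 1/(1 + 10^((Rb-Ra)/400))
Rb - Ra = 1300 - 1400 = -100
(Rb-Ra)/400 = -100/400 = -0.25
10^-0.25 = 0.562341
Ea = 1/(1 + 0.562341) = 1/1.562341 = 0.6401

0.6401


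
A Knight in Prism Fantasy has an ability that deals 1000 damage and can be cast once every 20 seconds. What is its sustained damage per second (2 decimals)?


DPS = damage / cooldown
= 1000 / 20
= 50.00

50.00 DPS


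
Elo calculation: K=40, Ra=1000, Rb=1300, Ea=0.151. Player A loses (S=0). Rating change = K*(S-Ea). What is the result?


Elo update: delta = K * (S - Ea), where S = 0 (loses)
S - Ea = 0 - 0.151 = -0.151
Rating change = 40 * -0.151
= -6.04

-6.04 rating points


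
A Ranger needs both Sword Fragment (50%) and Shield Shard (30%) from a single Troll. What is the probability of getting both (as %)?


For independent events, P(both) = P(A) * P(B)
= 50% * 30%
= 1500 / 100 %
= 15.0%

15.0%


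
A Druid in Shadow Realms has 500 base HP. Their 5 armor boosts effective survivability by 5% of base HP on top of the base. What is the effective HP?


EHP = 500 * (1 + 5/100)
= 500 * (1 + 0.05)
= 500 * 1.05
= 525.0

525.0 EHP


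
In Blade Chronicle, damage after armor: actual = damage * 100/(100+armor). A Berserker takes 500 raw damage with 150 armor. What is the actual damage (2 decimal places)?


actual = 500 * 100 / (100 + 150)
= 500 * 100 / 250
= 50000 / 250
= 200.00

200.00 damage


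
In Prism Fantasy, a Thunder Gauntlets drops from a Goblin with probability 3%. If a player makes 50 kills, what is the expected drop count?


Expected drops = kills * (drop_rate / 100)
= 50 * (3 / 100)
= 50 * 0.03
= 1.5

1.5 drops


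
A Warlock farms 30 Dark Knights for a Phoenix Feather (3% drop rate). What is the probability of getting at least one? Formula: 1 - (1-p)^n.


P(at least one) = 1 - P(none) = 1 - (1-p)^n
p = 3/100 = 0.03
1 - p = 0.97
(1 - p)^30 = 0.97^30 = 0.401007
P(at least one) = 1 - 0.401007 = 0.5990

0.5990


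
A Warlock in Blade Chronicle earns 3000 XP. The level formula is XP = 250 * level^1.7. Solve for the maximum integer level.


XP = 250 * level^1.7, so level = (XP / 250)^(1/1.7)
= (3000 / 250)^(1/1.7)
= 12.0^0.5882
= 4.3133
Floor: level = 4

level 4


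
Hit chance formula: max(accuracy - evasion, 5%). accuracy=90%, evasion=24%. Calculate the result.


accuracy - evasion = 90 - 24 = 66
Apply floor: max(66, 5) = 66
Hit chance = 66%

66%
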